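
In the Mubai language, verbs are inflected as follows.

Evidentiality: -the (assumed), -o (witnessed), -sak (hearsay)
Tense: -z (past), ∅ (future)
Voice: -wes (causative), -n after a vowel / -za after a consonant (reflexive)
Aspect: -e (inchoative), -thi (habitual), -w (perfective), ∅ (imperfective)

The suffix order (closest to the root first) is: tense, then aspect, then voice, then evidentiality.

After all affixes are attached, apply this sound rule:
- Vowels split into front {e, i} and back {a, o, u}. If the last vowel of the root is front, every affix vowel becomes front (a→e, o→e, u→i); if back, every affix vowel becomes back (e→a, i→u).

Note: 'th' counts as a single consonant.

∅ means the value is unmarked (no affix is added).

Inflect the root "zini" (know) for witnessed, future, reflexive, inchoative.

ziniene

tense = future: zero marking, form stays zini.
Attach aspect inchoative -e → zinie.
Attach voice reflexive -n (after vowel 'e') → zinien.
Attach evidentiality witnessed -o → zinieno.
Apply vowel harmony: zinieno → ziniene.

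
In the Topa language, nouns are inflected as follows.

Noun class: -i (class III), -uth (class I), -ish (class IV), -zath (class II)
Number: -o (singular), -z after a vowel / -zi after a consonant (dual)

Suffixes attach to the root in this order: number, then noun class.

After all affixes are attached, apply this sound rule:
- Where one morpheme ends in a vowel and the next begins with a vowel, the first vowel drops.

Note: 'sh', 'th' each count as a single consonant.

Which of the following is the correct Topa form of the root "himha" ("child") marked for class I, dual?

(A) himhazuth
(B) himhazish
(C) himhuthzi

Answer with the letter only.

A

Attach number dual -z (after vowel 'a') → himhaz.
Attach noun class class I -uth → himhazuth.
Vowel deletion: no change.
So the correct form is himhazuth, option (A).
(B) himhazish is wrong: it uses class IV instead of class I for noun class.
(C) himhuthzi is wrong: it has the affixes in the wrong order.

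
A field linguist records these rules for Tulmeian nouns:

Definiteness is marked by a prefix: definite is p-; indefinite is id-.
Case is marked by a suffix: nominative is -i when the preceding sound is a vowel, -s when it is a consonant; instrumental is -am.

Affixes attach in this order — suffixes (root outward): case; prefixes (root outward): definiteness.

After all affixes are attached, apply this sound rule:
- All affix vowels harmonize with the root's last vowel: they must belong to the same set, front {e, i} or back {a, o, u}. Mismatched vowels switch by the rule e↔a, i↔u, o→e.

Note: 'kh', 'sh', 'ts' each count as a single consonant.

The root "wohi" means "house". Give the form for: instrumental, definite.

pwohiem

Attach case instrumental -am → wohiam.
Attach definiteness definite p- → pwohiam.
Apply vowel harmony: pwohiam → pwohiem.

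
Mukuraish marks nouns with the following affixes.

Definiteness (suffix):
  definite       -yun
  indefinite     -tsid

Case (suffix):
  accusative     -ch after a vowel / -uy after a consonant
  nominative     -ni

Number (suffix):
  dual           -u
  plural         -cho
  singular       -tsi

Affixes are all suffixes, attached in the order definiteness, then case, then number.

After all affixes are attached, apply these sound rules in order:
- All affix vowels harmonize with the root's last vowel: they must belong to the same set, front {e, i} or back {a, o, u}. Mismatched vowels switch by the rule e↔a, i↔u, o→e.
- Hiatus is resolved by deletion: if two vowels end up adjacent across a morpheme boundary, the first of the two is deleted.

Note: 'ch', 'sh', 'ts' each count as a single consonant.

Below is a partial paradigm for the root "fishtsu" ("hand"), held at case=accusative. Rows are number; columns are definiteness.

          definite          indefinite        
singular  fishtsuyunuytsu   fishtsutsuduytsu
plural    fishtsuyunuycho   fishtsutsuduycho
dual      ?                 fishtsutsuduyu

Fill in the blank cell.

fishtsuyunuyu

Attach definiteness definite -yun → fishtsuyun.
Attach case accusative -uy (after consonant 'n') → fishtsuyunuy.
Attach number dual -u → fishtsuyunuyu.
Vowel harmony: no change.
Vowel deletion: no change.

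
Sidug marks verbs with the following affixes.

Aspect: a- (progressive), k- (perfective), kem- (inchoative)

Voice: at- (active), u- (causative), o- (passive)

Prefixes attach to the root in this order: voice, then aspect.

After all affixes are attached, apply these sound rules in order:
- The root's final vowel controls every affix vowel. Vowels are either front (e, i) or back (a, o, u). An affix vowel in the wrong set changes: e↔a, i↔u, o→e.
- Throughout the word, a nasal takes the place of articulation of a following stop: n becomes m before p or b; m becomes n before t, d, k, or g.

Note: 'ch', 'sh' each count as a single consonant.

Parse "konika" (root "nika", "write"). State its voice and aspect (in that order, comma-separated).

passive, perfective

Segment: k-o-nika.
voice: o- → passive.
aspect: k- → perfective.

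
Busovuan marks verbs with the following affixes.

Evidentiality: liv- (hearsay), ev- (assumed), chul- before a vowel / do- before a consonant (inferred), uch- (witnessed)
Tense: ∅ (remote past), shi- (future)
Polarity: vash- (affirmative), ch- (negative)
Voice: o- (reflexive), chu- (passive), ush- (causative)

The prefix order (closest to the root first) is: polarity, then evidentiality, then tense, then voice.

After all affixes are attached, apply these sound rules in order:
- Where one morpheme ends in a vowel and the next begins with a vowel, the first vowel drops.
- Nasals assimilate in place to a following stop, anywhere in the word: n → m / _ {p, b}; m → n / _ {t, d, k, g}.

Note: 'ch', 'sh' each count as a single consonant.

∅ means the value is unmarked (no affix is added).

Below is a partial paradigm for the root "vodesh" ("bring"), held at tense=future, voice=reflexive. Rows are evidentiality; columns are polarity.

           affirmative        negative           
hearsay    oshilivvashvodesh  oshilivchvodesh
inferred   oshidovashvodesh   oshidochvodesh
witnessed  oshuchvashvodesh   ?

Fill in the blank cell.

oshuchchvodesh

Attach polarity negative ch- → chvodesh.
Attach evidentiality witnessed uch- → uchchvodesh.
Attach tense future shi- → shiuchchvodesh.
Attach voice reflexive o- → oshiuchchvodesh.
Apply vowel deletion: oshiuchchvodesh → oshuchchvodesh.
Nasal assimilation: no change.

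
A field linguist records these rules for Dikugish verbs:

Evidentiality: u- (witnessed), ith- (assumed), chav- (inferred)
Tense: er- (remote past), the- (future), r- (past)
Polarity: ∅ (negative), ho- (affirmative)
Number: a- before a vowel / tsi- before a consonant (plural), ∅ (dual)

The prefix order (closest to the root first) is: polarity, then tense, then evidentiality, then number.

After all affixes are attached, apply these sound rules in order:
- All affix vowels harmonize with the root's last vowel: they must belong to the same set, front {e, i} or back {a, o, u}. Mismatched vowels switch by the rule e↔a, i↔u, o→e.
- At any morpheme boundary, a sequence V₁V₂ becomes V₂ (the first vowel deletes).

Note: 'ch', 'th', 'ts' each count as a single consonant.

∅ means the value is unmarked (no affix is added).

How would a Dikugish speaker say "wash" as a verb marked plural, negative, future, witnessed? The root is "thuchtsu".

uthathuchtsu

polarity = negative: zero marking, form stays thuchtsu.
Attach tense future the- → thethuchtsu.
Attach evidentiality witnessed u- → uthethuchtsu.
Attach number plural a- (before vowel 'u') → authethuchtsu.
Apply vowel harmony: authethuchtsu → authathuchtsu.
Apply vowel deletion: authathuchtsu → uthathuchtsu.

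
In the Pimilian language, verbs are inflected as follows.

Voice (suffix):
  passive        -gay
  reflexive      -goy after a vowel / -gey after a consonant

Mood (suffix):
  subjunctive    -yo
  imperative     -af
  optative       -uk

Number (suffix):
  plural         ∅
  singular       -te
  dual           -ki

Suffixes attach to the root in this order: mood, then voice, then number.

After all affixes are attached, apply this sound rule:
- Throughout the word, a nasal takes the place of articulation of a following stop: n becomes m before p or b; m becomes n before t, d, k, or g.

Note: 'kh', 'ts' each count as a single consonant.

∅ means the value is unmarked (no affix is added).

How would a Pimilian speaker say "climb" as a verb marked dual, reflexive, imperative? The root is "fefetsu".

Attach mood imperative -af → fefetsuaf.
Attach voice reflexive -gey (after consonant 'f') → fefetsuafgey.
Attach number dual -ki → fefetsuafgeyki.
Nasal assimilation: no change.

fefetsuafgeyki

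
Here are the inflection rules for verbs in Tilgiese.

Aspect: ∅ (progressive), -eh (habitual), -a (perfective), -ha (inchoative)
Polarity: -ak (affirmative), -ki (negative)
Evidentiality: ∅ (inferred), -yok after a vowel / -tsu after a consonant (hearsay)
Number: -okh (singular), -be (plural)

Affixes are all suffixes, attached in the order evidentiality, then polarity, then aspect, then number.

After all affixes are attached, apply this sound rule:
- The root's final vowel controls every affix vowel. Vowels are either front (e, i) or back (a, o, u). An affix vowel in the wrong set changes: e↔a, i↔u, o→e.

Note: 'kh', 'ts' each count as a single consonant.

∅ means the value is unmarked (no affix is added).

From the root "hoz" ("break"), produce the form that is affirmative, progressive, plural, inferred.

hozakba

evidentiality = inferred: zero marking, form stays hoz.
Attach polarity affirmative -ak → hozak.
aspect = progressive: zero marking, form stays hozak.
Attach number plural -be → hozakbe.
Apply vowel harmony: hozakbe → hozakba.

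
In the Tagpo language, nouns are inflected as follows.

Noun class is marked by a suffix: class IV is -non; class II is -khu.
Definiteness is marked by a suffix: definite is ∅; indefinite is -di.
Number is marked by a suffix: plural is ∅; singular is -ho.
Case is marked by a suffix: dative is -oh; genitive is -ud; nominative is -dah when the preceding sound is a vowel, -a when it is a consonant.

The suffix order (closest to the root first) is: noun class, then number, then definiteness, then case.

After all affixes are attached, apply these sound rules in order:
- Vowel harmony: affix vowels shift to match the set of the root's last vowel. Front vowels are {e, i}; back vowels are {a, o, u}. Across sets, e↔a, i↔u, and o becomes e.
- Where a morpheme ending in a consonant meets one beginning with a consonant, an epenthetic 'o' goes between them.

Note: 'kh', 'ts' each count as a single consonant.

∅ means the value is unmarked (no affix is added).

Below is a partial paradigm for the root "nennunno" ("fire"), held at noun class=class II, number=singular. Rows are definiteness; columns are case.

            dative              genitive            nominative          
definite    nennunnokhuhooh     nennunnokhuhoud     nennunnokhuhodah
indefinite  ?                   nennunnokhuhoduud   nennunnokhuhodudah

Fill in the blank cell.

nennunnokhuhoduoh

Attach noun class class II -khu → nennunnokhu.
Attach number singular -ho → nennunnokhuho.
Attach definiteness indefinite -di → nennunnokhuhodi.
Attach case dative -oh → nennunnokhuhodioh.
Apply vowel harmony: nennunnokhuhodioh → nennunnokhuhoduoh.
Epenthesis: no change.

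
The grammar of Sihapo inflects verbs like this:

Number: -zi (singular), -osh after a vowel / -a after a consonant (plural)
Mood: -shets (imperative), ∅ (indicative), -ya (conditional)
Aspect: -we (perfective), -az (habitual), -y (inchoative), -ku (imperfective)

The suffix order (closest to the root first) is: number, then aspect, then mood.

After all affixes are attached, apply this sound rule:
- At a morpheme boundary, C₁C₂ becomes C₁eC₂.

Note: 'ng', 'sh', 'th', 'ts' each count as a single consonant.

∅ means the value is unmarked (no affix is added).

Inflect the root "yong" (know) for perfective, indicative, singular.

yongeziwe

Attach number singular -zi → yongzi.
Attach aspect perfective -we → yongziwe.
mood = indicative: zero marking, form stays yongziwe.
Apply epenthesis: yongziwe → yongeziwe.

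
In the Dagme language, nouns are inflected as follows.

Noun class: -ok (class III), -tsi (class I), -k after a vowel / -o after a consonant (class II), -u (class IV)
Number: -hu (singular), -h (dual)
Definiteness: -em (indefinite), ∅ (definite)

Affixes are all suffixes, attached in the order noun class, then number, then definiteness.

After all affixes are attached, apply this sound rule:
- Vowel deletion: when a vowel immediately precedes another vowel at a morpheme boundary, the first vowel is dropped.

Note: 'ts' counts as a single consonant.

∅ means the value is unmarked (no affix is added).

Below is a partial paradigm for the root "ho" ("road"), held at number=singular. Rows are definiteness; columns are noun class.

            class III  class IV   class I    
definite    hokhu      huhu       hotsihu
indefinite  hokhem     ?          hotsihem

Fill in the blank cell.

Attach noun class class IV -u → hou.
Attach number singular -hu → houhu.
Attach definiteness indefinite -em → houhuem.
Apply vowel deletion: houhuem → huhem.

huhem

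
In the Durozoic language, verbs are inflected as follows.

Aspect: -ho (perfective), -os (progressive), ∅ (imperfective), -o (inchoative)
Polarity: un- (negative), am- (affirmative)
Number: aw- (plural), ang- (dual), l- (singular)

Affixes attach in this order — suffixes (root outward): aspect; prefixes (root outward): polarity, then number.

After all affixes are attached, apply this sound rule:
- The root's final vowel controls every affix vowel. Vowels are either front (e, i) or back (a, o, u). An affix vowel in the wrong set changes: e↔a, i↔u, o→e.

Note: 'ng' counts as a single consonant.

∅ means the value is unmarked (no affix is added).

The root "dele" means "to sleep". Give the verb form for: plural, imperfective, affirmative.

ewemdele

aspect = imperfective: zero marking, form stays dele.
Attach polarity affirmative am- → amdele.
Attach number plural aw- → awamdele.
Apply vowel harmony: awamdele → ewemdele.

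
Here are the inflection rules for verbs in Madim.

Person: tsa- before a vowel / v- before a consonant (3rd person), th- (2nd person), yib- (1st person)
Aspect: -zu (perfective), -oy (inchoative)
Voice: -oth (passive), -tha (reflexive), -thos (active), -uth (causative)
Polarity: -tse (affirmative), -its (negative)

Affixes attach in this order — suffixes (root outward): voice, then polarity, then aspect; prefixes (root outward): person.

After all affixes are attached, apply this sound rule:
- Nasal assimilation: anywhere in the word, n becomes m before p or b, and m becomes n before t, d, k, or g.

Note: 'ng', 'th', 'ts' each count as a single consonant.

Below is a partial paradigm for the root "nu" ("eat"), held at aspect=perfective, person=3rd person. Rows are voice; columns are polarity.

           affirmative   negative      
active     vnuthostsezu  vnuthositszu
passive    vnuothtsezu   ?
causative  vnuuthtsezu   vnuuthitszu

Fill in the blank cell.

vnuothitszu

Attach voice passive -oth → nuoth.
Attach polarity negative -its → nuothits.
Attach aspect perfective -zu → nuothitszu.
Attach person 3rd person v- (before consonant 'n') → vnuothitszu.
Nasal assimilation: no change.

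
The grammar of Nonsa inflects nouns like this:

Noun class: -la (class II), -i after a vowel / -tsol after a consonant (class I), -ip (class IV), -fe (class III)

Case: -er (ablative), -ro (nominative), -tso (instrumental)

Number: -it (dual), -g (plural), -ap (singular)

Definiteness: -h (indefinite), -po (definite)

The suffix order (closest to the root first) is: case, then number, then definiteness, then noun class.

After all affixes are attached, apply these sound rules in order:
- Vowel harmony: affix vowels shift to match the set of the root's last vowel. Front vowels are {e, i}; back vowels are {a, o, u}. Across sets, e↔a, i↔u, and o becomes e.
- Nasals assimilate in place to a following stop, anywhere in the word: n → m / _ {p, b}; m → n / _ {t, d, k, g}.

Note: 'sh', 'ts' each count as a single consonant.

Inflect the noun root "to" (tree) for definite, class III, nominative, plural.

Attach case nominative -ro → toro.
Attach number plural -g → torog.
Attach definiteness definite -po → torogpo.
Attach noun class class III -fe → torogpofe.
Apply vowel harmony: torogpofe → torogpofa.
Nasal assimilation: no change.

torogpofa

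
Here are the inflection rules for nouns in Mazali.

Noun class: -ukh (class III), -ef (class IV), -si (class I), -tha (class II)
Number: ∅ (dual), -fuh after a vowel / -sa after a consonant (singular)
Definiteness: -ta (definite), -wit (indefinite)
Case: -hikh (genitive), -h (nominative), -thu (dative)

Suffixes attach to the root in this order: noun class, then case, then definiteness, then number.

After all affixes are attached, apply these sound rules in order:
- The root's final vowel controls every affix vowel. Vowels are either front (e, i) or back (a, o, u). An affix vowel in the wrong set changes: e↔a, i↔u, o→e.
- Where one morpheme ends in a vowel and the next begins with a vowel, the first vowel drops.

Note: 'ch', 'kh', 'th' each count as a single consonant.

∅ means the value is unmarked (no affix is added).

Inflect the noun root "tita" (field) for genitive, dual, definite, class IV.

titafhukhta

Attach noun class class IV -ef → titaef.
Attach case genitive -hikh → titaefhikh.
Attach definiteness definite -ta → titaefhikhta.
number = dual: zero marking, form stays titaefhikhta.
Apply vowel harmony: titaefhikhta → titaafhukhta.
Apply vowel deletion: titaafhukhta → titafhukhta.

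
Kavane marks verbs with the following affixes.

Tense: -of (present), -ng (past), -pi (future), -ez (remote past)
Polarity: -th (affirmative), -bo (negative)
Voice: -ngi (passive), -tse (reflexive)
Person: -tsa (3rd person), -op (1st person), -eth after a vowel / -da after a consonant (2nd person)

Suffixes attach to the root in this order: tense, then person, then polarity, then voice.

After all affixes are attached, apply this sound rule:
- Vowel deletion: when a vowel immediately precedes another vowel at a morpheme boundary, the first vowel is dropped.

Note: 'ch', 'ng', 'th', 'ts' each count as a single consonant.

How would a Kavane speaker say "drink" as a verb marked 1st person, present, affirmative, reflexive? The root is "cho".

chofopthtse

Attach tense present -of → choof.
Attach person 1st person -op → choofop.
Attach polarity affirmative -th → choofopth.
Attach voice reflexive -tse → choofopthtse.
Apply vowel deletion: choofopthtse → chofopthtse.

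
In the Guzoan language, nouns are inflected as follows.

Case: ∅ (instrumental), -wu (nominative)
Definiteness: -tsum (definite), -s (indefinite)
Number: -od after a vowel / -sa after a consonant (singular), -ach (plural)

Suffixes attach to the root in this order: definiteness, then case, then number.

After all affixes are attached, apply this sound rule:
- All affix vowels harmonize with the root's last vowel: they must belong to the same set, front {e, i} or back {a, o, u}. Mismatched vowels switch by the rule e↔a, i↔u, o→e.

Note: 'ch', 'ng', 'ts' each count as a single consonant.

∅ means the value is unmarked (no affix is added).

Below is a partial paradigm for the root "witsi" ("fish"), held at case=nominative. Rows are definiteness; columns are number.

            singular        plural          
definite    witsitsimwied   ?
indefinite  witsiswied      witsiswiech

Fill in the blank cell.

witsitsimwiech

Attach definiteness definite -tsum → witsitsum.
Attach case nominative -wu → witsitsumwu.
Attach number plural -ach → witsitsumwuach.
Apply vowel harmony: witsitsumwuach → witsitsimwiech.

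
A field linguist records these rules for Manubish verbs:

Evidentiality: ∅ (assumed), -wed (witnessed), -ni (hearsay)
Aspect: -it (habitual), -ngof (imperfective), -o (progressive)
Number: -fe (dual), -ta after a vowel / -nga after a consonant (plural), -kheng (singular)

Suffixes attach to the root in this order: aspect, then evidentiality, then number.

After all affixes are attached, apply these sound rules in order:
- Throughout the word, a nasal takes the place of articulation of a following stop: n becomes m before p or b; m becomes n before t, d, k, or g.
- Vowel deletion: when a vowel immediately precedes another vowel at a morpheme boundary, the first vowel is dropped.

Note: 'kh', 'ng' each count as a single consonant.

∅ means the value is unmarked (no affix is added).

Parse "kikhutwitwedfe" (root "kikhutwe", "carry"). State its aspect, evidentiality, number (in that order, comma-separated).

habitual, witnessed, dual

Segment: kikhutwe-it-wed-fe.
aspect: -it → habitual.
evidentiality: -wed → witnessed.
number: -fe → dual.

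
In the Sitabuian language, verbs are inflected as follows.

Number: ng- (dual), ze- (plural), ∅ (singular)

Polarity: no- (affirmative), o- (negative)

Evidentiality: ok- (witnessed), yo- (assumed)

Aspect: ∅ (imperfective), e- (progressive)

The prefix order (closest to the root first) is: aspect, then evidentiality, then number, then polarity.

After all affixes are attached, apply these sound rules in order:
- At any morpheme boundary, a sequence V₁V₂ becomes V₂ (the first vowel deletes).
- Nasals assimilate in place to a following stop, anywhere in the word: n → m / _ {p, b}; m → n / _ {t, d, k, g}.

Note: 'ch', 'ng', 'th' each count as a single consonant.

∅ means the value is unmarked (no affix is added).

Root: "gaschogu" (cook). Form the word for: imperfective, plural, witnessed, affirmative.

nozokgaschogu

aspect = imperfective: zero marking, form stays gaschogu.
Attach evidentiality witnessed ok- → okgaschogu.
Attach number plural ze- → zeokgaschogu.
Attach polarity affirmative no- → nozeokgaschogu.
Apply vowel deletion: nozeokgaschogu → nozokgaschogu.
Nasal assimilation: no change.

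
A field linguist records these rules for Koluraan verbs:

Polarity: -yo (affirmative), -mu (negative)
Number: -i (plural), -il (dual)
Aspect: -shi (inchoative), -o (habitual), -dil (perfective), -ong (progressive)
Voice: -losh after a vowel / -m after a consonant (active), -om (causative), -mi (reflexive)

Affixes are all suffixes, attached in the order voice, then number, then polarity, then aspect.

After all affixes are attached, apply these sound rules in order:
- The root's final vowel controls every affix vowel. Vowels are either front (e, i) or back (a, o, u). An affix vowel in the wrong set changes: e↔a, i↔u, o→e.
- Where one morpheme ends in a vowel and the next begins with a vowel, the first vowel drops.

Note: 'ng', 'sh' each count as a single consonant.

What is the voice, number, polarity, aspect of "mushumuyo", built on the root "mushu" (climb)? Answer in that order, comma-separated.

reflexive, plural, affirmative, habitual

Segment: mushu-mi-i-yo-o.
voice: -mi → reflexive.
number: -i → plural.
polarity: -yo → affirmative.
aspect: -o → habitual.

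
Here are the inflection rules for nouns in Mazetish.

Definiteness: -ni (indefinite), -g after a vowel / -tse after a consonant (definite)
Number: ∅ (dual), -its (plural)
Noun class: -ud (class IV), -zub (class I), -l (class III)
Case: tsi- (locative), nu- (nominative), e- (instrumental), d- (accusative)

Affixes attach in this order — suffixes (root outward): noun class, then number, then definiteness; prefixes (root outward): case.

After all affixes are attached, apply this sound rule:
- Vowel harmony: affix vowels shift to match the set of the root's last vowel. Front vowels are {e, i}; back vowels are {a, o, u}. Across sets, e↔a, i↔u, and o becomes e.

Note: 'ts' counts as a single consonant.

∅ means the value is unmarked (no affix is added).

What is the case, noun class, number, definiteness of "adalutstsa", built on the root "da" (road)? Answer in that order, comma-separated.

Segment: e-da-l-its-tse.
case: e- → instrumental.
noun class: -l → class III.
number: -its → plural.
definiteness: -g/tse → definite.

instrumental, class III, plural, definite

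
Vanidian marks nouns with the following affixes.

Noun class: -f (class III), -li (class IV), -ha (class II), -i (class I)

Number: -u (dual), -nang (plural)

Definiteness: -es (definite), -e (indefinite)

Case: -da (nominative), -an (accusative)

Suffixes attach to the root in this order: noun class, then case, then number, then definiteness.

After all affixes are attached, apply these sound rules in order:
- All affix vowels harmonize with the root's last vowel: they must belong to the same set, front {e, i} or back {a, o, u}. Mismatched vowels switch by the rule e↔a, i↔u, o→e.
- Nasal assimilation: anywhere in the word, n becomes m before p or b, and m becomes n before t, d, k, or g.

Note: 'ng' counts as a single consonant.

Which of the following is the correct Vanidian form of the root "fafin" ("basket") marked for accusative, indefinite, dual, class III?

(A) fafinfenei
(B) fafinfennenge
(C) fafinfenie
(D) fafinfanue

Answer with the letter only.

Attach noun class class III -f → fafinf.
Attach case accusative -an → fafinfan.
Attach number dual -u → fafinfanu.
Attach definiteness indefinite -e → fafinfanue.
Apply vowel harmony: fafinfanue → fafinfenie.
Nasal assimilation: no change.
So the correct form is fafinfenie, option (C).
(A) fafinfenei is wrong: it has the affixes in the wrong order.
(D) fafinfanue is wrong: it fails to apply the sound rule(s).
(B) fafinfennenge is wrong: it uses plural instead of dual for number.

C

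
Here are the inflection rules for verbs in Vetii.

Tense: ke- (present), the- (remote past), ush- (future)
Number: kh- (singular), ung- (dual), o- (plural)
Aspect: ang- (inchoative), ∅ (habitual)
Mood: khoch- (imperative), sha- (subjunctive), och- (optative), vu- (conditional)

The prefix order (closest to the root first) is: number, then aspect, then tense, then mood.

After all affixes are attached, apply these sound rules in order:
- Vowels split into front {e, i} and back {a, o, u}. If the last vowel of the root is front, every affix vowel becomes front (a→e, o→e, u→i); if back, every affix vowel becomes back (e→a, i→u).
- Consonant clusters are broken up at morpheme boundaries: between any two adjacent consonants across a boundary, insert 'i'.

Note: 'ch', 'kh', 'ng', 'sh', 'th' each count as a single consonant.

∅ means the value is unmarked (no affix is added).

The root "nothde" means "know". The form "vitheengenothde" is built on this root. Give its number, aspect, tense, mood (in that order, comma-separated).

plural, inchoative, remote past, conditional

Segment: vu-the-ang-o-nothde.
number: o- → plural.
aspect: ang- → inchoative.
tense: the- → remote past.
mood: vu- → conditional.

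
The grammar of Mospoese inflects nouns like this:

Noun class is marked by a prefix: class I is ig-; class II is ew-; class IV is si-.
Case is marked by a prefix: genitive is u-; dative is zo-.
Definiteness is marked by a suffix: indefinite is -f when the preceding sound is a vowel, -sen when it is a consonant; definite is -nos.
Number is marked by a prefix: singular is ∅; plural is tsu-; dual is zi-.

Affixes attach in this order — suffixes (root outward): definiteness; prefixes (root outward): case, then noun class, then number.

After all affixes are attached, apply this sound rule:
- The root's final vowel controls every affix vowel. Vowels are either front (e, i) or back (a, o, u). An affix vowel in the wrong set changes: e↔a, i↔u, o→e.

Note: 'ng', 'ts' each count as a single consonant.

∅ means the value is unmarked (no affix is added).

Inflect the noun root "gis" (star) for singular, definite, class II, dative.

ewzegisnes

Attach case dative zo- → zogis.
Attach definiteness definite -nos → zogisnos.
Attach noun class class II ew- → ewzogisnos.
number = singular: zero marking, form stays ewzogisnos.
Apply vowel harmony: ewzogisnos → ewzegisnes.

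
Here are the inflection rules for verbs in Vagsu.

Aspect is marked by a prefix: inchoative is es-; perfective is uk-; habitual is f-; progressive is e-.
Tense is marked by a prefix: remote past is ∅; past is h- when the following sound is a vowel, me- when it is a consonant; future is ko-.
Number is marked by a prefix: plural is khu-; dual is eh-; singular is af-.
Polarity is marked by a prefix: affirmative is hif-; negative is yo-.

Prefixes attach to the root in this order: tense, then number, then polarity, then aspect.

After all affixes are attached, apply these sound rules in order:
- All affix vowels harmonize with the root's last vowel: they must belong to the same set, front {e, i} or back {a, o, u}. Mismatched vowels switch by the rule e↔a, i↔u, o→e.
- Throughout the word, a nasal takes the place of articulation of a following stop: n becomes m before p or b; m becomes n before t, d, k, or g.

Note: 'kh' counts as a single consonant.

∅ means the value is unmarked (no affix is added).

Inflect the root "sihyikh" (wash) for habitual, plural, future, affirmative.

Attach tense future ko- → kosihyikh.
Attach number plural khu- → khukosihyikh.
Attach polarity affirmative hif- → hifkhukosihyikh.
Attach aspect habitual f- → fhifkhukosihyikh.
Apply vowel harmony: fhifkhukosihyikh → fhifkhikesihyikh.
Nasal assimilation: no change.

fhifkhikesihyikh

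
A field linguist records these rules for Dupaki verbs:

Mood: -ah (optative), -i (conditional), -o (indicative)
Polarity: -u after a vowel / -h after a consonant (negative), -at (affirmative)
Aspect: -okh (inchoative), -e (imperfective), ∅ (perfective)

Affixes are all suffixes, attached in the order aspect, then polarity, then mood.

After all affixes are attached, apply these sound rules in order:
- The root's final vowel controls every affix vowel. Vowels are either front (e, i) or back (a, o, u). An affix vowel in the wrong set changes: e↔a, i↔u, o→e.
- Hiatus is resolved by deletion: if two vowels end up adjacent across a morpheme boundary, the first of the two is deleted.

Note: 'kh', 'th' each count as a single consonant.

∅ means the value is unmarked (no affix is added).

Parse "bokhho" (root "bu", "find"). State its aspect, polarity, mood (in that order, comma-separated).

inchoative, negative, indicative

Segment: bu-okh-h-o.
aspect: -okh → inchoative.
polarity: -u/h → negative.
mood: -o → indicative.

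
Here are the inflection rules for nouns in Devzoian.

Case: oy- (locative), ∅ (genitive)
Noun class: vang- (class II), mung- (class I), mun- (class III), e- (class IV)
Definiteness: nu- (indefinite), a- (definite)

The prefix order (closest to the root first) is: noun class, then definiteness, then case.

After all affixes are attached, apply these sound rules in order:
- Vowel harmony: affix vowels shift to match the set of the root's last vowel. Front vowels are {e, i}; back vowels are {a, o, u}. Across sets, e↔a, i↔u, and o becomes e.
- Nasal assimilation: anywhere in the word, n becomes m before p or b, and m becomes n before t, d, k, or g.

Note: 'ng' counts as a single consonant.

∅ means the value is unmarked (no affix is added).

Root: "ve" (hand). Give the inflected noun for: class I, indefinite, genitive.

Attach noun class class I mung- → mungve.
Attach definiteness indefinite nu- → numungve.
case = genitive: zero marking, form stays numungve.
Apply vowel harmony: numungve → nimingve.
Nasal assimilation: no change.

nimingve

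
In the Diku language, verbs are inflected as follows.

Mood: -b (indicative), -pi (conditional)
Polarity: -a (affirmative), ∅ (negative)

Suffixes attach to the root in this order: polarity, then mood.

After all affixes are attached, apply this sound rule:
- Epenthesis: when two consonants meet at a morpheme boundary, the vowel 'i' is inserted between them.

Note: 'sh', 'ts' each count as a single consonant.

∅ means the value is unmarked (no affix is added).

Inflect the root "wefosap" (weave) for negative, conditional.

polarity = negative: zero marking, form stays wefosap.
Attach mood conditional -pi → wefosappi.
Apply epenthesis: wefosappi → wefosapipi.

wefosapipi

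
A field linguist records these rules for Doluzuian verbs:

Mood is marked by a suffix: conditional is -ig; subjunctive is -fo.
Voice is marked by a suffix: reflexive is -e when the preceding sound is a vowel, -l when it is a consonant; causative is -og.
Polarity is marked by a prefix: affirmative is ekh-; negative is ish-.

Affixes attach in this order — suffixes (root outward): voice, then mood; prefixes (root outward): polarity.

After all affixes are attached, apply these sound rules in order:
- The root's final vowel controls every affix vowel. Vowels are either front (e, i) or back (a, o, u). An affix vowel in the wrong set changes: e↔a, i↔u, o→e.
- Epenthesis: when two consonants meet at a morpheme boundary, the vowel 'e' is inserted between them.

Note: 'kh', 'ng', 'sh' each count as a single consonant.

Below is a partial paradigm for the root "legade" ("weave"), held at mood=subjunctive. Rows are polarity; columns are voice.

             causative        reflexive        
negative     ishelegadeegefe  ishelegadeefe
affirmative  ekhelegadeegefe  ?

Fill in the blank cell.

ekhelegadeefe

Attach polarity affirmative ekh- → ekhlegade.
Attach voice reflexive -e (after vowel 'e') → ekhlegadee.
Attach mood subjunctive -fo → ekhlegadeefo.
Apply vowel harmony: ekhlegadeefo → ekhlegadeefe.
Apply epenthesis: ekhlegadeefe → ekhelegadeefe.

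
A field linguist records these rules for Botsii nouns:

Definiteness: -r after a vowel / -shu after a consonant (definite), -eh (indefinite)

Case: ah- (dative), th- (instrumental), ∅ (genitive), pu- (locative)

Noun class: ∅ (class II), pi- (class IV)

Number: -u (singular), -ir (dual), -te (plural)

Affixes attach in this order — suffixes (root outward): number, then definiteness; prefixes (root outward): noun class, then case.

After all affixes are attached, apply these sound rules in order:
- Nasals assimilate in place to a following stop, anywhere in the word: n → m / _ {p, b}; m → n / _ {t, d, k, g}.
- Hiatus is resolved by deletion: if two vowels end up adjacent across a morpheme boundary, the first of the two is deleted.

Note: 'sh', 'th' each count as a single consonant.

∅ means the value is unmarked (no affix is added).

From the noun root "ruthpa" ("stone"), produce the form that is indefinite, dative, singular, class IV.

Attach number singular -u → ruthpau.
Attach definiteness indefinite -eh → ruthpaueh.
Attach noun class class IV pi- → piruthpaueh.
Attach case dative ah- → ahpiruthpaueh.
Nasal assimilation: no change.
Apply vowel deletion: ahpiruthpaueh → ahpiruthpeh.

ahpiruthpeh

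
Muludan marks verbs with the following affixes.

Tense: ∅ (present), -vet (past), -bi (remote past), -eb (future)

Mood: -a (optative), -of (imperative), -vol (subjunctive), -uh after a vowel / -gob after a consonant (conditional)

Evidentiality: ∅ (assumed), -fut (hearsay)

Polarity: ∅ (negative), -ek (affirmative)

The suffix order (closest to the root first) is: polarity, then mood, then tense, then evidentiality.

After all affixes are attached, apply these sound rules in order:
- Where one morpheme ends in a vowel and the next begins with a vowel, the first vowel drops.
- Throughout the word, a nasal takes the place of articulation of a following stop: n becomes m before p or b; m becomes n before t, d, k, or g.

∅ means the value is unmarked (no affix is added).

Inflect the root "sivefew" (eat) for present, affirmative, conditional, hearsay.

sivefewekgobfut

Attach polarity affirmative -ek → sivefewek.
Attach mood conditional -gob (after consonant 'k') → sivefewekgob.
tense = present: zero marking, form stays sivefewekgob.
Attach evidentiality hearsay -fut → sivefewekgobfut.
Vowel deletion: no change.
Nasal assimilation: no change.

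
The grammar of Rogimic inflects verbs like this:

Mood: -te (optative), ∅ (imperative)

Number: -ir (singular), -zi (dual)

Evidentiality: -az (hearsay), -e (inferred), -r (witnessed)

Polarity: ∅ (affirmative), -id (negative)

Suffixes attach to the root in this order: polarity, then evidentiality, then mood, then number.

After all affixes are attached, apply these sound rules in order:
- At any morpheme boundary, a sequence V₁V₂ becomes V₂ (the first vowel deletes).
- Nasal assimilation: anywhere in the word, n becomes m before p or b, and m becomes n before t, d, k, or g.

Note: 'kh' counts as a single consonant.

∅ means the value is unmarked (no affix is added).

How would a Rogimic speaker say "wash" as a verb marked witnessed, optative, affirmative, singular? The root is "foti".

fotirtir

polarity = affirmative: zero marking, form stays foti.
Attach evidentiality witnessed -r → fotir.
Attach mood optative -te → fotirte.
Attach number singular -ir → fotirteir.
Apply vowel deletion: fotirteir → fotirtir.
Nasal assimilation: no change.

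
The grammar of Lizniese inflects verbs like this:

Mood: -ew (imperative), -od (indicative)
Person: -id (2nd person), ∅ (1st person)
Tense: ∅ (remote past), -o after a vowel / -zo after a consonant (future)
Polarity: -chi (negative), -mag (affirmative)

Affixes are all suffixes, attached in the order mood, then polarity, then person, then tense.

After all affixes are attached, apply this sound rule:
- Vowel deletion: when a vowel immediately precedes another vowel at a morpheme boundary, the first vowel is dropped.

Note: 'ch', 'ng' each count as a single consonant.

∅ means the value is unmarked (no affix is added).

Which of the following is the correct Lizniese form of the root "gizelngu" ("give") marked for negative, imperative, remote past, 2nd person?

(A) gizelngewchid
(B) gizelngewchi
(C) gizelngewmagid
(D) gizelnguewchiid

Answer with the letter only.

A

Attach mood imperative -ew → gizelnguew.
Attach polarity negative -chi → gizelnguewchi.
Attach person 2nd person -id → gizelnguewchiid.
tense = remote past: zero marking, form stays gizelnguewchiid.
Apply vowel deletion: gizelnguewchiid → gizelngewchid.
So the correct form is gizelngewchid, option (A).
(C) gizelngewmagid is wrong: it uses affirmative instead of negative for polarity.
(D) gizelnguewchiid is wrong: it fails to apply the sound rule(s).
(B) gizelngewchi is wrong: it uses 1st person instead of 2nd person for person.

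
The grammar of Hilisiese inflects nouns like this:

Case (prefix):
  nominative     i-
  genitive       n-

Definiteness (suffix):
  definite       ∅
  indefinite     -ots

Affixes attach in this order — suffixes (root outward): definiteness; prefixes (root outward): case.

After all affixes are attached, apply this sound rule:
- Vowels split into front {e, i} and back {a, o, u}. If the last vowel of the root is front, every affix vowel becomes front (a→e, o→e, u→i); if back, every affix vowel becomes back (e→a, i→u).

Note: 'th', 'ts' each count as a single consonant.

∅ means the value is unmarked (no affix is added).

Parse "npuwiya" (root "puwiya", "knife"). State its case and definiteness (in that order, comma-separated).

Segment: n-puwiya.
case: n- → genitive.
definiteness: ∅ → definite.

genitive, definite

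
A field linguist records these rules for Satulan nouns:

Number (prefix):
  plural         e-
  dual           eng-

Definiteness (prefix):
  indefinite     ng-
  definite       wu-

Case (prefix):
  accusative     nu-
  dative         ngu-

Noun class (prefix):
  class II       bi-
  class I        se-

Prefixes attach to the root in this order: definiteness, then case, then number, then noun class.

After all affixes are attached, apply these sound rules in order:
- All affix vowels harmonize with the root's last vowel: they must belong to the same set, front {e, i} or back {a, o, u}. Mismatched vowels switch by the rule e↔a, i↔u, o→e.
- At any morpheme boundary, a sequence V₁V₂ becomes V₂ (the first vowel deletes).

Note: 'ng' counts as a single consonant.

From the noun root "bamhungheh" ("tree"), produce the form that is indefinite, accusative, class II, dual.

Attach definiteness indefinite ng- → ngbamhungheh.
Attach case accusative nu- → nungbamhungheh.
Attach number dual eng- → engnungbamhungheh.
Attach noun class class II bi- → biengnungbamhungheh.
Apply vowel harmony: biengnungbamhungheh → biengningbamhungheh.
Apply vowel deletion: biengningbamhungheh → bengningbamhungheh.

bengningbamhungheh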